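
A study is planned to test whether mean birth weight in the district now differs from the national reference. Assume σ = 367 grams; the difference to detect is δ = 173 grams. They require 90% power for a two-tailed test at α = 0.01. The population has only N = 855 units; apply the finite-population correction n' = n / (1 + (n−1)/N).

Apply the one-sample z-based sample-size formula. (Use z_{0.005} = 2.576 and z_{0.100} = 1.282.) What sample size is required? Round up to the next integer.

n = 63

n = (z_{α/2} + z_β)² · σ² / δ²
  = (2.576 + 1.282)² · 367² / 173²
  = 14.8842 · 134689 / 29929
  = 66.98
Finite-population correction (N = 855): 66.98 / (1 + (66.98 − 1)/855) = 62.18.
Round up → n = 63.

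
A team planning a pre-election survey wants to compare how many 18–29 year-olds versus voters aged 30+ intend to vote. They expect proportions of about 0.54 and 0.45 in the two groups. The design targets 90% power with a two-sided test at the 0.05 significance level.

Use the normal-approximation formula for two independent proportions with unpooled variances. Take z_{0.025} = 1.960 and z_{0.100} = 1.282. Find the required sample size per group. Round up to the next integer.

n = 644 per group

n = (z_{α/2} + z_β)² · [p₁(1−p₁) + p₂(1−p₂)] / (p₁ − p₂)²
  = (1.960 + 1.282)² · (0.54·0.46 + 0.45·0.55) / (0.09)²
  = (3.242)² · (0.2484 + 0.2475) / 0.0081
  = 10.5106 · 0.4959 / 0.0081
  = 643.48
Round up → n = 644 per group.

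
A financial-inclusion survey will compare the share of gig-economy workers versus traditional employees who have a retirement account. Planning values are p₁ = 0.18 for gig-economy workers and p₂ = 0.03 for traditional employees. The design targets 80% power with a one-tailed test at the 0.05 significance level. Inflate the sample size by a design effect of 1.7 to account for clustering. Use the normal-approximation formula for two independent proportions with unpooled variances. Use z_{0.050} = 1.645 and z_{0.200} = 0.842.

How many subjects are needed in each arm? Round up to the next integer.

n = 83 per group

n = (z_α + z_β)² · [p₁(1−p₁) + p₂(1−p₂)] / (p₁ − p₂)²
  = (1.645 + 0.842)² · (0.18·0.82 + 0.03·0.97) / (0.15)²
  = (2.487)² · (0.1476 + 0.0291) / 0.0225
  = 6.1852 · 0.1767 / 0.0225
  = 48.57
Design effect: 1.7 × 48.57 = 82.58.
Round up → n = 83 per group.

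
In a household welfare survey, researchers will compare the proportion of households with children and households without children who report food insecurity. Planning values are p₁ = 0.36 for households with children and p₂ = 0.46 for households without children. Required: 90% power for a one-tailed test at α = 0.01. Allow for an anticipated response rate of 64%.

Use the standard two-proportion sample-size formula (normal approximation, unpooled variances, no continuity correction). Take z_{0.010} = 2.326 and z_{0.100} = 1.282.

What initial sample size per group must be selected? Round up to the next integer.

n = (z_α + z_β)² · [p₁(1−p₁) + p₂(1−p₂)] / (p₁ − p₂)²
  = (2.326 + 1.282)² · (0.36·0.64 + 0.46·0.54) / (-0.10)²
  = (3.608)² · (0.2304 + 0.2484) / 0.0100
  = 13.0177 · 0.4788 / 0.0100
  = 623.29
Adjust for 64% response: 623.29 / 0.64 = 973.88.
Round up → n = 974 per group.

n = 974 per group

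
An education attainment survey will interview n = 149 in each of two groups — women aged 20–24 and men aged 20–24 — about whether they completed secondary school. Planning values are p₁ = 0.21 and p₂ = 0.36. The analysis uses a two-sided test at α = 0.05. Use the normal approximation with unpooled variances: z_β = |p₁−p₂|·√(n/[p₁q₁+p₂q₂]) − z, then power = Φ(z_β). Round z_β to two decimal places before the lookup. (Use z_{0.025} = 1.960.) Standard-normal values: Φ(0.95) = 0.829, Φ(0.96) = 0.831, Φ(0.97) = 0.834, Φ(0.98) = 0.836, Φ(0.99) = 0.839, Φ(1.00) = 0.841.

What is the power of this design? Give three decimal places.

z_β = |p₁−p₂|·√(n/[p₁q₁+p₂q₂]) − z_{α/2}
    = 0.15 · √(149/0.3963) − 1.960
    = 0.15 · 19.3901 − 1.960
    = 2.9085 − 1.960 = 0.9485 → 0.95
Power = Φ(0.95) = 0.829.

Power ≈ 0.829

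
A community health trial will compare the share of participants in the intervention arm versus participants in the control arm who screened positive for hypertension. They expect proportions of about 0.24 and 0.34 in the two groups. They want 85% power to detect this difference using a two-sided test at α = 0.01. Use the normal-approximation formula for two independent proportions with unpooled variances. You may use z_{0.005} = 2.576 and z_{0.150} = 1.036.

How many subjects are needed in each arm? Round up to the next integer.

n = (z_{α/2} + z_β)² · [p₁(1−p₁) + p₂(1−p₂)] / (p₁ − p₂)²
  = (2.576 + 1.036)² · (0.24·0.76 + 0.34·0.66) / (-0.10)²
  = (3.612)² · (0.1824 + 0.2244) / 0.0100
  = 13.0465 · 0.4068 / 0.0100
  = 530.73
Round up → n = 531 per group.

n = 531 per group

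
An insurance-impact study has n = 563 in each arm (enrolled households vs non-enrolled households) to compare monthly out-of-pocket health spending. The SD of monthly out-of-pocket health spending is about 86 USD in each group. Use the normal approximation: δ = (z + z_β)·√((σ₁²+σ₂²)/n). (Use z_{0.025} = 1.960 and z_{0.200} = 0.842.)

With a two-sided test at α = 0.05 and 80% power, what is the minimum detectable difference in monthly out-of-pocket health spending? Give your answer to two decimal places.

Minimum detectable difference ≈ 14.36 USD

δ = (z_{α/2} + z_β) · √((σ₁²+σ₂²)/n)
  = (1.960 + 0.842) · √(14792/563)
  = 2.802 · √26.2735
  = 2.802 · 5.1258
  = 14.3624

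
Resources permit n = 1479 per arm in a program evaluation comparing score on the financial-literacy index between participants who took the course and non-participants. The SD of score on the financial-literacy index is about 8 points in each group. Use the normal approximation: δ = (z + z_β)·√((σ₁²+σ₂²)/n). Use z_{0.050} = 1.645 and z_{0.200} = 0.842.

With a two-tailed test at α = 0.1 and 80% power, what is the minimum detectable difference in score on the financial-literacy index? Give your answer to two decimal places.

Minimum detectable difference ≈ 0.73 points

δ = (z_{α/2} + z_β) · √((σ₁²+σ₂²)/n)
  = (1.645 + 0.842) · √(128/1479)
  = 2.487 · √0.08654
  = 2.487 · 0.2942
  = 0.7316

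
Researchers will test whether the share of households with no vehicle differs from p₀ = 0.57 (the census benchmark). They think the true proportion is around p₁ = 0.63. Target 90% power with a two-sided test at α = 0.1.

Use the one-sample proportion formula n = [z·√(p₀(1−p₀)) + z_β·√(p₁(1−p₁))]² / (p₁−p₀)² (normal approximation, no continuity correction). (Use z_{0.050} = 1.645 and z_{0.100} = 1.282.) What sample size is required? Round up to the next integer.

n = [z_{α/2}·√(p₀q₀) + z_β·√(p₁q₁)]² / (p₁ − p₀)²
  = [1.645·√(0.57·0.43) + 1.282·√(0.63·0.37)]² / (0.06)²
  = [1.645·0.4951 + 1.282·0.4828]² / 0.0036
  = [1.4334]² / 0.0036
  = 570.70
Round up → n = 571.

n = 571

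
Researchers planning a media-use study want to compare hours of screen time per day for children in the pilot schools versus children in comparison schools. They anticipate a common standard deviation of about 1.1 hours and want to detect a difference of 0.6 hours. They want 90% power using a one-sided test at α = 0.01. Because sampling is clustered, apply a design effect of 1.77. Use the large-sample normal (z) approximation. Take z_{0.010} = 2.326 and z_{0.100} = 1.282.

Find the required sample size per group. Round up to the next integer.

n = (z_α + z_β)² · (σ₁² + σ₂²) / δ²
  = (2.326 + 1.282)² · (2·1.1² = 2.42) / 0.6²
  = 13.0177 · 2.42 / 0.36
  = 87.51
Design effect: 1.77 × 87.51 = 154.89.
Round up → n = 155 per group.

n = 155 per group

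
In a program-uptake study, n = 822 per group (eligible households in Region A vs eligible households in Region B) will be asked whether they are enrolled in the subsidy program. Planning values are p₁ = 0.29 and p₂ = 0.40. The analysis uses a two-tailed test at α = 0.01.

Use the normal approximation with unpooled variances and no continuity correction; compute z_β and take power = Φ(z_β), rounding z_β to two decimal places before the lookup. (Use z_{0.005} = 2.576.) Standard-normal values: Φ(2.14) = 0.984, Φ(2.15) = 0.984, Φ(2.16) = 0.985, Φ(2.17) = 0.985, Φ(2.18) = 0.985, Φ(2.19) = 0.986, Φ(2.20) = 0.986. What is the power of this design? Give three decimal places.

z_β = |p₁−p₂|·√(n/[p₁q₁+p₂q₂]) − z_{α/2}
    = 0.11 · √(822/0.4459) − 2.576
    = 0.11 · 42.9356 − 2.576
    = 4.7229 − 2.576 = 2.1469 → 2.15
Power = Φ(2.15) = 0.984.

Power ≈ 0.984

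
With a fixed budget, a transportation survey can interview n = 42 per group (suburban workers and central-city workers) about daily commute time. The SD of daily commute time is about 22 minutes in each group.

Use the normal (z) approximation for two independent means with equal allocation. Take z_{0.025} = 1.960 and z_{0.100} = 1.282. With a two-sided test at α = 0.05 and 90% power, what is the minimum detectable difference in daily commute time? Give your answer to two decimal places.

Minimum detectable difference ≈ 15.56 minutes

δ = (z_{α/2} + z_β) · √((σ₁²+σ₂²)/n)
  = (1.960 + 1.282) · √(968/42)
  = 3.242 · √23.0476
  = 3.242 · 4.8008
  = 15.5642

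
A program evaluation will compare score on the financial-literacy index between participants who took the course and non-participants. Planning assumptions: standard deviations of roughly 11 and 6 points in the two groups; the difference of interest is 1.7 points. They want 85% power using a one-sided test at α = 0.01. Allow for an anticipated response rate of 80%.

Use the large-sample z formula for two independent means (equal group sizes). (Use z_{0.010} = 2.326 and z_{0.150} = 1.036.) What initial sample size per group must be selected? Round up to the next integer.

n = (z_α + z_β)² · (σ₁² + σ₂²) / δ²
  = (2.326 + 1.036)² · (11² + 6² = 157) / 1.7²
  = 11.3030 · 157 / 2.89
  = 614.04
Adjust for 80% response: 614.04 / 0.80 = 767.55.
Round up → n = 768 per group.

n = 768 per group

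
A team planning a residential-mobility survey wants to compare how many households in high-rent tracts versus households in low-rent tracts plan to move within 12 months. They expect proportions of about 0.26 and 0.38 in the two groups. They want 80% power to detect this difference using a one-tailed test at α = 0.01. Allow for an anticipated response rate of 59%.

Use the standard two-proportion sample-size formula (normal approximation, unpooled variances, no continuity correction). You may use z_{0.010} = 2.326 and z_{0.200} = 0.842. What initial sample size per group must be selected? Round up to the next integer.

n = 506 per group

n = (z_α + z_β)² · [p₁(1−p₁) + p₂(1−p₂)] / (p₁ − p₂)²
  = (2.326 + 0.842)² · (0.26·0.74 + 0.38·0.62) / (-0.12)²
  = (3.168)² · (0.1924 + 0.2356) / 0.0144
  = 10.0362 · 0.4280 / 0.0144
  = 298.30
Adjust for 59% response: 298.30 / 0.59 = 505.59.
Round up → n = 506 per group.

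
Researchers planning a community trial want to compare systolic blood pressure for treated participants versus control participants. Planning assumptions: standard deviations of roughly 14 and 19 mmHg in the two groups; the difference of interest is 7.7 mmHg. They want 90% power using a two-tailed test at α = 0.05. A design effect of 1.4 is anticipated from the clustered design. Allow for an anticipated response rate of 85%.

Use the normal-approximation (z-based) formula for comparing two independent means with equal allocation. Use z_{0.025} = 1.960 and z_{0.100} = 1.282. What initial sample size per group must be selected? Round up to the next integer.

n = 163 per group

n = (z_{α/2} + z_β)² · (σ₁² + σ₂²) / δ²
  = (1.960 + 1.282)² · (14² + 19² = 557) / 7.7²
  = 10.5106 · 557 / 59.29
  = 98.74
Design effect: 1.4 × 98.74 = 138.24.
Adjust for 85% response: 138.24 / 0.85 = 162.63.
Round up → n = 163 per group.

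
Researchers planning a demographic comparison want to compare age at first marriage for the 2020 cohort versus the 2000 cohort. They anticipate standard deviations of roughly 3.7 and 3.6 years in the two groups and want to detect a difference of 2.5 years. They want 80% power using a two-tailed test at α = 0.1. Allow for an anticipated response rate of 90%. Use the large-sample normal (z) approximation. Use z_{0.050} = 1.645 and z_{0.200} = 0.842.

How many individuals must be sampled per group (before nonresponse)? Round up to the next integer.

n = (z_{α/2} + z_β)² · (σ₁² + σ₂²) / δ²
  = (1.645 + 0.842)² · (3.7² + 3.6² = 26.65) / 2.5²
  = 6.1852 · 26.65 / 6.25
  = 26.37
Adjust for 90% response: 26.37 / 0.90 = 29.30.
Round up → n = 30 per group.

n = 30 per group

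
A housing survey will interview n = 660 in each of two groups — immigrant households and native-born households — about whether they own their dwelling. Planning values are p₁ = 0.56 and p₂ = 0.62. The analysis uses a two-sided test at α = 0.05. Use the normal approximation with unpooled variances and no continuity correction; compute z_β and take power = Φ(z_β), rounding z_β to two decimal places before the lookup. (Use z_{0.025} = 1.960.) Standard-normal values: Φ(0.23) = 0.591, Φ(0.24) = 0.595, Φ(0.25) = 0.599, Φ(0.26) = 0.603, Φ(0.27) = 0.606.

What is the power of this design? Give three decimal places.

Power ≈ 0.603

z_β = |p₁−p₂|·√(n/[p₁q₁+p₂q₂]) − z_{α/2}
    = 0.06 · √(660/0.4820) − 1.960
    = 0.06 · 37.0040 − 1.960
    = 2.2202 − 1.960 = 0.2602 → 0.26
Power = Φ(0.26) = 0.603.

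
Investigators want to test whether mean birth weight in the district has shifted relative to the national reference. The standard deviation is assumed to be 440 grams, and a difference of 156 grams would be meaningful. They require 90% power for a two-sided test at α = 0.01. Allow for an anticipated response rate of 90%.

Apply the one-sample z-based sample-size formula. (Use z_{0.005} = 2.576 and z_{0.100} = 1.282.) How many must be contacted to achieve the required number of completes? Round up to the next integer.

n = 132

n = (z_{α/2} + z_β)² · σ² / δ²
  = (2.576 + 1.282)² · 440² / 156²
  = 14.8842 · 193600 / 24336
  = 118.41
Adjust for 90% response: 118.41 / 0.90 = 131.56.
Round up → n = 132.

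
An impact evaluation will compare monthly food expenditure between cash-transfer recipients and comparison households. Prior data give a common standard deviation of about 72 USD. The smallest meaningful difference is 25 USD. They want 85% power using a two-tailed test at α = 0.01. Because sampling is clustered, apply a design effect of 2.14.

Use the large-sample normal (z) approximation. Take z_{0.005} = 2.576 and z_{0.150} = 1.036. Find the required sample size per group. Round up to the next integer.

n = 464 per group

n = (z_{α/2} + z_β)² · (σ₁² + σ₂²) / δ²
  = (2.576 + 1.036)² · (2·72² = 10368) / 25²
  = 13.0465 · 10368 / 625
  = 216.43
Design effect: 2.14 × 216.43 = 463.15.
Round up → n = 464 per group.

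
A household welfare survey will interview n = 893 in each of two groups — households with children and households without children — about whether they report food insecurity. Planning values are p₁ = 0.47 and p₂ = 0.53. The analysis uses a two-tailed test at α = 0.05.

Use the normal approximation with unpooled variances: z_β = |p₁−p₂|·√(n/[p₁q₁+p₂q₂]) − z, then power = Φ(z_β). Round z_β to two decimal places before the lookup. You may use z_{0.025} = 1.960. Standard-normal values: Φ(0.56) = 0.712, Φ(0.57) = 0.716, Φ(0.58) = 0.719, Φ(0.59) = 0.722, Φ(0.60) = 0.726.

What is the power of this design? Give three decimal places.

z_β = |p₁−p₂|·√(n/[p₁q₁+p₂q₂]) − z_{α/2}
    = 0.06 · √(893/0.4982) − 1.960
    = 0.06 · 42.3374 − 1.960
    = 2.5402 − 1.960 = 0.5802 → 0.58
Power = Φ(0.58) = 0.719.

Power ≈ 0.719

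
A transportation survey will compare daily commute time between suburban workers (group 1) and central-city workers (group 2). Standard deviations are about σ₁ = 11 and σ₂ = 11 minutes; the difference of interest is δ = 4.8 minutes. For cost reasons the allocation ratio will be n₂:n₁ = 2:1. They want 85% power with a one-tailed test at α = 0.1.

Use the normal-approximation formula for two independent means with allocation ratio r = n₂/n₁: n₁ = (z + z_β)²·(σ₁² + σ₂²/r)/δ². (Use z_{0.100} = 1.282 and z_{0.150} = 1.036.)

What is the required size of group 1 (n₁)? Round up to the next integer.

n₁ = 43

n₁ = (z_α + z_β)² · (σ₁² + σ₂²/r) / δ²
   = (1.282 + 1.036)² · (11² + 11²/2) / 4.8²
   = 5.3731 · (121 + 60.5) / 23.04
   = 5.3731 · 181.5 / 23.04
   = 42.33
Round up → n₁ = 43; n₂ = r·n₁ = 2 × 43 = 86.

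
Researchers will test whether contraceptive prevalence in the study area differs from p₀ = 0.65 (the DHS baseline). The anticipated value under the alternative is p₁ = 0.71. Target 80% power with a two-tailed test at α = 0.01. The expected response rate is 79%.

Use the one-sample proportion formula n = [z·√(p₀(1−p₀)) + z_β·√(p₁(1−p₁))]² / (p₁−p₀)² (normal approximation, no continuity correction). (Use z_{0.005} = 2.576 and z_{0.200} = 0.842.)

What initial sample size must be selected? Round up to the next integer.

n = [z_{α/2}·√(p₀q₀) + z_β·√(p₁q₁)]² / (p₁ − p₀)²
  = [2.576·√(0.65·0.35) + 0.842·√(0.71·0.29)]² / (0.06)²
  = [2.576·0.4770 + 0.842·0.4538]² / 0.0036
  = [1.6107]² / 0.0036
  = 720.69
Adjust for 79% response: 720.69 / 0.79 = 912.27.
Round up → n = 913.

n = 913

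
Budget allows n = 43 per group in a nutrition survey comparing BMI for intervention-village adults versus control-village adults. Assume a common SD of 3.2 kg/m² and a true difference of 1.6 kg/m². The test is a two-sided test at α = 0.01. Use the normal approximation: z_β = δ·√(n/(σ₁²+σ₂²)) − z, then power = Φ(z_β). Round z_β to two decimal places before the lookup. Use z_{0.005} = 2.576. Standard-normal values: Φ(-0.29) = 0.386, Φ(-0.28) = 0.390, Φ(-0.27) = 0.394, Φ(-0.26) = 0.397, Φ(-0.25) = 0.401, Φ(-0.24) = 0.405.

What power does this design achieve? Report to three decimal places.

z_β = δ·√(n/(σ₁²+σ₂²)) − z_{α/2}
    = 1.6 · √(43/20.48) − 2.576
    = 1.6 · 1.44900 − 2.576
    = 2.3184 − 2.576 = -0.2576 → -0.26
Power = Φ(-0.26) = 0.397.

Power ≈ 0.397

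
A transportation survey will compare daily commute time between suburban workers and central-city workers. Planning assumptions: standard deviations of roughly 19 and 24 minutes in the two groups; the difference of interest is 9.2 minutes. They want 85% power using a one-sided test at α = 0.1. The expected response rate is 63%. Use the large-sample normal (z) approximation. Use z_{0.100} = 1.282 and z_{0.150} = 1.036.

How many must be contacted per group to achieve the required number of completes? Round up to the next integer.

n = 95 per group

n = (z_α + z_β)² · (σ₁² + σ₂²) / δ²
  = (1.282 + 1.036)² · (19² + 24² = 937) / 9.2²
  = 5.3731 · 937 / 84.64
  = 59.48
Adjust for 63% response: 59.48 / 0.63 = 94.42.
Round up → n = 95 per group.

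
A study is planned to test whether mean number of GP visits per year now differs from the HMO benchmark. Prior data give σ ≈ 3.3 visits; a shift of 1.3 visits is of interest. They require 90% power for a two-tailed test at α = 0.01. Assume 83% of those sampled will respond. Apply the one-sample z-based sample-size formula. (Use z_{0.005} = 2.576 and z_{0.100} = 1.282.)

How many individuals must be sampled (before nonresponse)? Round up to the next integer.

n = 116

n = (z_{α/2} + z_β)² · σ² / δ²
  = (2.576 + 1.282)² · 3.3² / 1.3²
  = 14.8842 · 10.89 / 1.69
  = 95.91
Adjust for 83% response: 95.91 / 0.83 = 115.55.
Round up → n = 116.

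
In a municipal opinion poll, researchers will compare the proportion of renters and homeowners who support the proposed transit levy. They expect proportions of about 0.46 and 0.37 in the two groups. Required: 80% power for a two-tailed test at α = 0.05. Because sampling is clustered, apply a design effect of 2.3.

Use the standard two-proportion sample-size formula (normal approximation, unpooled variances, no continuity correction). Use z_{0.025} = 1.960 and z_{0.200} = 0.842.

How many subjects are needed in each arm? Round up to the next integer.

n = 1074 per group

n = (z_{α/2} + z_β)² · [p₁(1−p₁) + p₂(1−p₂)] / (p₁ − p₂)²
  = (1.960 + 0.842)² · (0.46·0.54 + 0.37·0.63) / (0.09)²
  = (2.802)² · (0.2484 + 0.2331) / 0.0081
  = 7.8512 · 0.4815 / 0.0081
  = 466.71
Design effect: 2.3 × 466.71 = 1073.43.
Round up → n = 1074 per group.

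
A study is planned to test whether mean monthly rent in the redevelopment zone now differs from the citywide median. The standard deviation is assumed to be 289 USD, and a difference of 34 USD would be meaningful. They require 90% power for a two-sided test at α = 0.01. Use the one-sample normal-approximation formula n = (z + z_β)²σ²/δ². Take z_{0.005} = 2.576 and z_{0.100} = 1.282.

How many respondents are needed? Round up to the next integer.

n = 1076

n = (z_{α/2} + z_β)² · σ² / δ²
  = (2.576 + 1.282)² · 289² / 34²
  = 14.8842 · 83521 / 1156
  = 1075.38
Round up → n = 1076.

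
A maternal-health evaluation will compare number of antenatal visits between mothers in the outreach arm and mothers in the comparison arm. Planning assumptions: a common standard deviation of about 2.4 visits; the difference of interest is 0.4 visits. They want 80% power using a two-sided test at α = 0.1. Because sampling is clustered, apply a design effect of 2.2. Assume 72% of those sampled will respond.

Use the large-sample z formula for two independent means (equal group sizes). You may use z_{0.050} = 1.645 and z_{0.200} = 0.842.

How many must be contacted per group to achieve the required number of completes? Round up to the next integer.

n = 1361 per group

n = (z_{α/2} + z_β)² · (σ₁² + σ₂²) / δ²
  = (1.645 + 0.842)² · (2·2.4² = 11.52) / 0.4²
  = 6.1852 · 11.52 / 0.16
  = 445.33
Design effect: 2.2 × 445.33 = 979.73.
Adjust for 72% response: 979.73 / 0.72 = 1360.74.
Round up → n = 1361 per group.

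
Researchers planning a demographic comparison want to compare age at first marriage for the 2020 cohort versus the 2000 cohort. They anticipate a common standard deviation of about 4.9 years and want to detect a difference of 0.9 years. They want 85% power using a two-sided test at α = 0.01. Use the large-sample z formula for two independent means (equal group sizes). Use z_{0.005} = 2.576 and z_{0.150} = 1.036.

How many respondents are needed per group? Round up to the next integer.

n = (z_{α/2} + z_β)² · (σ₁² + σ₂²) / δ²
  = (2.576 + 1.036)² · (2·4.9² = 48.02) / 0.9²
  = 13.0465 · 48.02 / 0.81
  = 773.45
Round up → n = 774 per group.

n = 774 per group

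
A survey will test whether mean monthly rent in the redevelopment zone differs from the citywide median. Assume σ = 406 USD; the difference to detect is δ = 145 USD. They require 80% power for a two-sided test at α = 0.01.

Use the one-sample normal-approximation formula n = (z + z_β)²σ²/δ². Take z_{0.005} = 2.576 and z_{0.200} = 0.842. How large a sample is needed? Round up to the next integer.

n = 92

n = (z_{α/2} + z_β)² · σ² / δ²
  = (2.576 + 0.842)² · 406² / 145²
  = 11.6827 · 164836 / 21025
  = 91.59
Round up → n = 92.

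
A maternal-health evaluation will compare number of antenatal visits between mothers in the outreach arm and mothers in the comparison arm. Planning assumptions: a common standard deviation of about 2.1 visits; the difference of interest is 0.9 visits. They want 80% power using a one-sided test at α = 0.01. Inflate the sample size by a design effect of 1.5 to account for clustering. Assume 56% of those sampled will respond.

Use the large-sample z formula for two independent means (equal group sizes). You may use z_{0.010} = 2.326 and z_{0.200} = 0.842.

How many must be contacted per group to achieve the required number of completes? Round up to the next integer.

n = 293 per group

n = (z_α + z_β)² · (σ₁² + σ₂²) / δ²
  = (2.326 + 0.842)² · (2·2.1² = 8.82) / 0.9²
  = 10.0362 · 8.82 / 0.81
  = 109.28
Design effect: 1.5 × 109.28 = 163.92.
Adjust for 56% response: 163.92 / 0.56 = 292.72.
Round up → n = 293 per group.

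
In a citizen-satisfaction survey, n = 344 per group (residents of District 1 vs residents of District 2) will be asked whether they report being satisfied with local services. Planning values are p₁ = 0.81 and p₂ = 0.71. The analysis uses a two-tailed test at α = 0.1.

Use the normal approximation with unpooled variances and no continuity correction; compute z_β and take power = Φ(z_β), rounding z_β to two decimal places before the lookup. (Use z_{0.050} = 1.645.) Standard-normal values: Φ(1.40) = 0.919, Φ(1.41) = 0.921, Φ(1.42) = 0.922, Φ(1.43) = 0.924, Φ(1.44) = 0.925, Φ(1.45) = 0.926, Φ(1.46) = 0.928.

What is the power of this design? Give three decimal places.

Power ≈ 0.926

z_β = |p₁−p₂|·√(n/[p₁q₁+p₂q₂]) − z_{α/2}
    = 0.10 · √(344/0.3598) − 1.645
    = 0.10 · 30.9207 − 1.645
    = 3.0921 − 1.645 = 1.4471 → 1.45
Power = Φ(1.45) = 0.926.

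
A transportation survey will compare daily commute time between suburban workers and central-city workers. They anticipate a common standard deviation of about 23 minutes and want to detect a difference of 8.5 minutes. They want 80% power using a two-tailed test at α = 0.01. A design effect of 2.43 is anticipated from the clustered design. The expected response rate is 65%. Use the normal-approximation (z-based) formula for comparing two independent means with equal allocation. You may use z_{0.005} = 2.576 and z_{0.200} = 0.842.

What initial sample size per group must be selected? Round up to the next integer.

n = (z_{α/2} + z_β)² · (σ₁² + σ₂²) / δ²
  = (2.576 + 0.842)² · (2·23² = 1058) / 8.5²
  = 11.6827 · 1058 / 72.25
  = 171.08
Design effect: 2.43 × 171.08 = 415.72.
Adjust for 65% response: 415.72 / 0.65 = 639.57.
Round up → n = 640 per group.

n = 640 per group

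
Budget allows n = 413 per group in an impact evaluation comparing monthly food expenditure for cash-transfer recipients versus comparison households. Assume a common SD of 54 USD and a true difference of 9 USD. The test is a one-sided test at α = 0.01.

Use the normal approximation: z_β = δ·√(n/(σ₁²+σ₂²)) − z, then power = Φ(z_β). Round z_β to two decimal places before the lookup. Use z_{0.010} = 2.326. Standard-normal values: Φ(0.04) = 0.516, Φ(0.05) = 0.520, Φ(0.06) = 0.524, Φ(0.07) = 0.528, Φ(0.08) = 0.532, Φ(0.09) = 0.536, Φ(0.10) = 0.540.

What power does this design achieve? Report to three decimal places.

Power ≈ 0.528

z_β = δ·√(n/(σ₁²+σ₂²)) − z_α
    = 9 · √(413/5832) − 2.326
    = 9 · 0.26611 − 2.326
    = 2.3950 − 2.326 = 0.0690 → 0.07
Power = Φ(0.07) = 0.528.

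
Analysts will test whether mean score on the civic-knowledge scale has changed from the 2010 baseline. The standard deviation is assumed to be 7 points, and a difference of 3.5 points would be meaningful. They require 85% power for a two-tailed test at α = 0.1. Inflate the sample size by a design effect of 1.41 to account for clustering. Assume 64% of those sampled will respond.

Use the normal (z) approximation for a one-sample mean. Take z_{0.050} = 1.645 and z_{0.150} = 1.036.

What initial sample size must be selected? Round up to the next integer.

n = (z_{α/2} + z_β)² · σ² / δ²
  = (1.645 + 1.036)² · 7² / 3.5²
  = 7.1878 · 49 / 12.25
  = 28.75
Design effect: 1.41 × 28.75 = 40.54.
Adjust for 64% response: 40.54 / 0.64 = 63.34.
Round up → n = 64.

n = 64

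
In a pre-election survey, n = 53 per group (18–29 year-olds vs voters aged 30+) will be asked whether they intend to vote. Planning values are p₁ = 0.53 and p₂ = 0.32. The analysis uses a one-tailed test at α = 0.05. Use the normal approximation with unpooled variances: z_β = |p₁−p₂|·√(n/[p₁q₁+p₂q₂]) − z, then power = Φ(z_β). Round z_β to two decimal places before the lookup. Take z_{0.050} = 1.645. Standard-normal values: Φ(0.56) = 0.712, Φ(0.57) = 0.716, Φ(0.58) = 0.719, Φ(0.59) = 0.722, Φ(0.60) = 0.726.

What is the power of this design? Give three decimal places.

z_β = |p₁−p₂|·√(n/[p₁q₁+p₂q₂]) − z_α
    = 0.21 · √(53/0.4667) − 1.645
    = 0.21 · 10.6566 − 1.645
    = 2.2379 − 1.645 = 0.5929 → 0.59
Power = Φ(0.59) = 0.722.

Power ≈ 0.722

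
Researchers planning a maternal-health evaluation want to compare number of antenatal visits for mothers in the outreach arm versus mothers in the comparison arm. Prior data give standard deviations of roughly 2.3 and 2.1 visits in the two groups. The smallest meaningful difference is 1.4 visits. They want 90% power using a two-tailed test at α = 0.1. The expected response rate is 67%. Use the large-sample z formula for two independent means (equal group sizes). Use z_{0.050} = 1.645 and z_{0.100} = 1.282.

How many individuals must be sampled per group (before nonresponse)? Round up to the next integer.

n = 64 per group

n = (z_{α/2} + z_β)² · (σ₁² + σ₂²) / δ²
  = (1.645 + 1.282)² · (2.3² + 2.1² = 9.7) / 1.4²
  = 8.5673 · 9.7 / 1.96
  = 42.40
Adjust for 67% response: 42.40 / 0.67 = 63.28.
Round up → n = 64 per group.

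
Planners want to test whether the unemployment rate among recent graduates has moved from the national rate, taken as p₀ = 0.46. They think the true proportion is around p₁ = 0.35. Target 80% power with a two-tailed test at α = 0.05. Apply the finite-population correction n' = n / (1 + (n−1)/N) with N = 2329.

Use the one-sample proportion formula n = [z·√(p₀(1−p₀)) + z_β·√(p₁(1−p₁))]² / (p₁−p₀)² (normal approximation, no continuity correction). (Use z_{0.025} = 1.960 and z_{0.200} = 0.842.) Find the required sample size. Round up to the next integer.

n = 148

n = [z_{α/2}·√(p₀q₀) + z_β·√(p₁q₁)]² / (p₁ − p₀)²
  = [1.960·√(0.46·0.54) + 0.842·√(0.35·0.65)]² / (-0.11)²
  = [1.960·0.4984 + 0.842·0.4770]² / 0.0121
  = [1.3785]² / 0.0121
  = 157.04
Finite-population correction (N = 2329): 157.04 / (1 + (157.04 − 1)/2329) = 147.18.
Round up → n = 148.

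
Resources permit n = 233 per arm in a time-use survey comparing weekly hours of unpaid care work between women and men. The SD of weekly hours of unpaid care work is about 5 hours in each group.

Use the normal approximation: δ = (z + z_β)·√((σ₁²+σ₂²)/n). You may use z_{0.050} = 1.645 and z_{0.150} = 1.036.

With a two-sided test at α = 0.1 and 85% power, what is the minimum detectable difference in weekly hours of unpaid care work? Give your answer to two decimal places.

δ = (z_{α/2} + z_β) · √((σ₁²+σ₂²)/n)
  = (1.645 + 1.036) · √(50/233)
  = 2.681 · √0.21459
  = 2.681 · 0.4632
  = 1.2419

Minimum detectable difference ≈ 1.24 hours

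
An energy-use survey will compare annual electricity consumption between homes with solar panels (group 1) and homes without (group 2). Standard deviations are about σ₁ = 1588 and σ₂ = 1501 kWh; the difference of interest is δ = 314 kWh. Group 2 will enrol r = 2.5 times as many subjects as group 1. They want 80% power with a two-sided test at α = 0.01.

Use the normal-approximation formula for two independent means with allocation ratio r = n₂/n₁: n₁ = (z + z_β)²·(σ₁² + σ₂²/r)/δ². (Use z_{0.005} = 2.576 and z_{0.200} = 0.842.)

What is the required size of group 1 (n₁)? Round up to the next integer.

n₁ = (z_{α/2} + z_β)² · (σ₁² + σ₂²/r) / δ²
   = (2.576 + 0.842)² · (1588² + 1501²/2.5) / 314²
   = 11.6827 · (2521744 + 901200.4) / 98596
   = 11.6827 · 3422944.4 / 98596
   = 405.59
Round up → n₁ = 406; n₂ = r·n₁ = 2.5 × 406 = 1015.

n₁ = 406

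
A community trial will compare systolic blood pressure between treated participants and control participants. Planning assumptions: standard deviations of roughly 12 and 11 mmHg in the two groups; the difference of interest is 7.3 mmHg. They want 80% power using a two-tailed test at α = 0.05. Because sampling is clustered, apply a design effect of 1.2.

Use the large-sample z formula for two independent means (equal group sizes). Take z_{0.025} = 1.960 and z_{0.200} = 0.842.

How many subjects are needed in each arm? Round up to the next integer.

n = 47 per group

n = (z_{α/2} + z_β)² · (σ₁² + σ₂²) / δ²
  = (1.960 + 0.842)² · (12² + 11² = 265) / 7.3²
  = 7.8512 · 265 / 53.29
  = 39.04
Design effect: 1.2 × 39.04 = 46.85.
Round up → n = 47 per group.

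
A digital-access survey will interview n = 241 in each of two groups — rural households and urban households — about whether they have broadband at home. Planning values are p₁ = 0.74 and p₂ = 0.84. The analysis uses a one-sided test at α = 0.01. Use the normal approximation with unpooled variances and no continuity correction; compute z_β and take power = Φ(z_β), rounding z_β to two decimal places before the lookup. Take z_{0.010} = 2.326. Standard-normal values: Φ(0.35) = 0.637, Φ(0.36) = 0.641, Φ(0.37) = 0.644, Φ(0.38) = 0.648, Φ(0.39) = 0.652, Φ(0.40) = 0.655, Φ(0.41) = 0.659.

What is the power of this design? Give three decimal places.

z_β = |p₁−p₂|·√(n/[p₁q₁+p₂q₂]) − z_α
    = 0.10 · √(241/0.3268) − 2.326
    = 0.10 · 27.1561 − 2.326
    = 2.7156 − 2.326 = 0.3896 → 0.39
Power = Φ(0.39) = 0.652.

Power ≈ 0.652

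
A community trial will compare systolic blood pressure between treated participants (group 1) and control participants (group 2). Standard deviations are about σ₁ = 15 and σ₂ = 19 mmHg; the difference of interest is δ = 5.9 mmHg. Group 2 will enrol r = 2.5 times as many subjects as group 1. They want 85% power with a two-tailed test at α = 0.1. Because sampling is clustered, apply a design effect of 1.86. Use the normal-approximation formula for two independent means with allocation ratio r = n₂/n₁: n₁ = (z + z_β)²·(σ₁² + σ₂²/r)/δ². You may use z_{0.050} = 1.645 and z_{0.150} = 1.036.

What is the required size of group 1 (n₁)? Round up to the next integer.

n₁ = 142

n₁ = (z_{α/2} + z_β)² · (σ₁² + σ₂²/r) / δ²
   = (1.645 + 1.036)² · (15² + 19²/2.5) / 5.9²
   = 7.1878 · (225 + 144.4) / 34.81
   = 7.1878 · 369.4 / 34.81
   = 76.28
Design effect: 1.86 × 76.28 = 141.87.
Round up → n₁ = 142; n₂ = r·n₁ = 2.5 × 142 = 355.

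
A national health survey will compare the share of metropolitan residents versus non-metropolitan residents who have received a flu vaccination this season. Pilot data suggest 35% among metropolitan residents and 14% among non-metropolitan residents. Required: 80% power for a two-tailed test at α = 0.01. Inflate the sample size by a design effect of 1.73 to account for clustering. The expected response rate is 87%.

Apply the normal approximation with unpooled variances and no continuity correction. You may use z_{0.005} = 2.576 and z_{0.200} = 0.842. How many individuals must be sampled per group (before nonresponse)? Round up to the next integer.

n = 184 per group

n = (z_{α/2} + z_β)² · [p₁(1−p₁) + p₂(1−p₂)] / (p₁ − p₂)²
  = (2.576 + 0.842)² · (0.35·0.65 + 0.14·0.86) / (0.21)²
  = (3.418)² · (0.2275 + 0.1204) / 0.0441
  = 11.6827 · 0.3479 / 0.0441
  = 92.16
Design effect: 1.73 × 92.16 = 159.44.
Adjust for 87% response: 159.44 / 0.87 = 183.27.
Round up → n = 184 per group.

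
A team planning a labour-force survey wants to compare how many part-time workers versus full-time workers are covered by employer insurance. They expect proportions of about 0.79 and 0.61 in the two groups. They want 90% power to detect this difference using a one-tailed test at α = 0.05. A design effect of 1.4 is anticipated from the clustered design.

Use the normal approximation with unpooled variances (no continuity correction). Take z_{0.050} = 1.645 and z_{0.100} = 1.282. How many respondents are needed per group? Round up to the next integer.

n = (z_α + z_β)² · [p₁(1−p₁) + p₂(1−p₂)] / (p₁ − p₂)²
  = (1.645 + 1.282)² · (0.79·0.21 + 0.61·0.39) / (0.18)²
  = (2.927)² · (0.1659 + 0.2379) / 0.0324
  = 8.5673 · 0.4038 / 0.0324
  = 106.77
Design effect: 1.4 × 106.77 = 149.48.
Round up → n = 150 per group.

n = 150 per group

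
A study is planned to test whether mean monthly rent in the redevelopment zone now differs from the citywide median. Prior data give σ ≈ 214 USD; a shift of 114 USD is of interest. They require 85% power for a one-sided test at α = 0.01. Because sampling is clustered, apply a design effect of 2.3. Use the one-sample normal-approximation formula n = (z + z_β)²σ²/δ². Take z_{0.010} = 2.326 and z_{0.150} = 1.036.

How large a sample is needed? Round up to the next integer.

n = 92

n = (z_α + z_β)² · σ² / δ²
  = (2.326 + 1.036)² · 214² / 114²
  = 11.3030 · 45796 / 12996
  = 39.83
Design effect: 2.3 × 39.83 = 91.61.
Round up → n = 92.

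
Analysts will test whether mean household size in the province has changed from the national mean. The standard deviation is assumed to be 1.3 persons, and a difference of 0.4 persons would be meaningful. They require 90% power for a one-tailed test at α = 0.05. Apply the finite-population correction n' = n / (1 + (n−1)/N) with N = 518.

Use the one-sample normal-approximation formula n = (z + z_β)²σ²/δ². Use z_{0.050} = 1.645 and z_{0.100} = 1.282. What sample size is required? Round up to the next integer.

n = (z_α + z_β)² · σ² / δ²
  = (1.645 + 1.282)² · 1.3² / 0.4²
  = 8.5673 · 1.69 / 0.16
  = 90.49
Finite-population correction (N = 518): 90.49 / (1 + (90.49 − 1)/518) = 77.16.
Round up → n = 78.

n = 78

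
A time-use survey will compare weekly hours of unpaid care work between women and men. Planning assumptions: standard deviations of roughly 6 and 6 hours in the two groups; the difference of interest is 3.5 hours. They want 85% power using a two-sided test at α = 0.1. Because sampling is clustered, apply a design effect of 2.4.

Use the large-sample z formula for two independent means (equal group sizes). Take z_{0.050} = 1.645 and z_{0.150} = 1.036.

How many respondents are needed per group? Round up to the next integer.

n = (z_{α/2} + z_β)² · (σ₁² + σ₂²) / δ²
  = (1.645 + 1.036)² · (6² + 6² = 72) / 3.5²
  = 7.1878 · 72 / 12.25
  = 42.25
Design effect: 2.4 × 42.25 = 101.39.
Round up → n = 102 per group.

n = 102 per group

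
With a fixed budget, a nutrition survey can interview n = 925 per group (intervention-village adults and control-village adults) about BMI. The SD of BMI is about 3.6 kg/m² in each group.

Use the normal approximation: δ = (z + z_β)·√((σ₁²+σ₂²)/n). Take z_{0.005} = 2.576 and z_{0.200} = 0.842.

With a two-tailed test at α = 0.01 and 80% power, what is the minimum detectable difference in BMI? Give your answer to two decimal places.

Minimum detectable difference ≈ 0.57 kg/m²

δ = (z_{α/2} + z_β) · √((σ₁²+σ₂²)/n)
  = (2.576 + 0.842) · √(25.92/925)
  = 3.418 · √0.02802
  = 3.418 · 0.1674
  = 0.5722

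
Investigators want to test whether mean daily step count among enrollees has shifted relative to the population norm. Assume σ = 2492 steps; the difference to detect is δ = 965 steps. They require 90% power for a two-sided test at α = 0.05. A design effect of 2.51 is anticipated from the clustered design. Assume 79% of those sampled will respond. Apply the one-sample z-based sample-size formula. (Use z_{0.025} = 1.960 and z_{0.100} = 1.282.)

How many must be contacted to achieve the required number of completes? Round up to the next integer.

n = 223

n = (z_{α/2} + z_β)² · σ² / δ²
  = (1.960 + 1.282)² · 2492² / 965²
  = 10.5106 · 6210064 / 931225
  = 70.09
Design effect: 2.51 × 70.09 = 175.93.
Adjust for 79% response: 175.93 / 0.79 = 222.70.
Round up → n = 223.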